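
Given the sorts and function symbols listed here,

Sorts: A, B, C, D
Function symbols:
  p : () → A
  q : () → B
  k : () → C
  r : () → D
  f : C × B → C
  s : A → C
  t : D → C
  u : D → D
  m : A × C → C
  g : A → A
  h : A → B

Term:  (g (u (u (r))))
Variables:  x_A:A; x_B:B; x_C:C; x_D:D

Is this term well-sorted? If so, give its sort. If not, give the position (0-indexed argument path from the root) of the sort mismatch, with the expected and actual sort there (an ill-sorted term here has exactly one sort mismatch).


ill-sorted at position [0]: expected A, got D

      (r) : D
    (u (r)) : D
  (u (u (r))) : D
(g (u (u (r)))) : ✗ arg 0 at [0] has sort D, expected A


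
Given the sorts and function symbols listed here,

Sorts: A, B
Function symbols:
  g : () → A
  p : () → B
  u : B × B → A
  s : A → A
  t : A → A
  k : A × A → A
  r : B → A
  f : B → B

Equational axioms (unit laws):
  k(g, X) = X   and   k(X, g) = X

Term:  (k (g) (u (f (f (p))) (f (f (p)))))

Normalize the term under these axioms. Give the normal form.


1. (k (g) (u (f (f (p))) (f (f (p)))))  →  (u (f (f (p))) (f (f (p))))

normal form = (u (f (f (p))) (f (f (p))))


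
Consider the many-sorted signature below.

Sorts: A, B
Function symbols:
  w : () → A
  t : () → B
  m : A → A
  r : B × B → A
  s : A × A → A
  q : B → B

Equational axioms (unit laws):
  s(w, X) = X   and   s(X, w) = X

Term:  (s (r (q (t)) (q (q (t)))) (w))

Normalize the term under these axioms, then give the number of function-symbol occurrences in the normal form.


1. (s (r (q (t)) (q (q (t)))) (w))  →  (r (q (t)) (q (q (t))))
normal form: (r (q (t)) (q (q (t))))

size = 6


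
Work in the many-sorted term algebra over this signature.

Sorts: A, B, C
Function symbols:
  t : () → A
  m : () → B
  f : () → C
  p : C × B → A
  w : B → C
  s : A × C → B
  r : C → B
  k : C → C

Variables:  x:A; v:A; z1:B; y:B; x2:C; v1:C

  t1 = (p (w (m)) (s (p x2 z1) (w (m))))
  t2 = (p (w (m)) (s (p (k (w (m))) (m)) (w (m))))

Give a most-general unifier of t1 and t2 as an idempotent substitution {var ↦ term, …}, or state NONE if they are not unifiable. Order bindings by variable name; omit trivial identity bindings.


{x2 ↦ (k (w (m))), z1 ↦ (m)}


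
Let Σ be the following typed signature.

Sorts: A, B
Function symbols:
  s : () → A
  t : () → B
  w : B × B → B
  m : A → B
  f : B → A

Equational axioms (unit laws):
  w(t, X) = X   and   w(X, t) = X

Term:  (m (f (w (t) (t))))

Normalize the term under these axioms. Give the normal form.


1. (m (f (w (t) (t))))  →  (m (f (t)))

normal form = (m (f (t)))


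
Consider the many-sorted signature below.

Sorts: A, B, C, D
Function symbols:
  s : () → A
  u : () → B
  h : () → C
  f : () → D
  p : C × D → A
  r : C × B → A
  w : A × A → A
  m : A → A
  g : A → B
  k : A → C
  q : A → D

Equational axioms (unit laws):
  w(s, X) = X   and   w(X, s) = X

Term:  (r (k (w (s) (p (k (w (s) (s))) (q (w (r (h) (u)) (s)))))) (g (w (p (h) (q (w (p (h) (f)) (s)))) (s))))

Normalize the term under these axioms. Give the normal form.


normal form = (r (k (p (k (s)) (q (r (h) (u))))) (g (p (h) (q (p (h) (f))))))

1. (r (k (w (s) (p (k (w (s) (s))) (q (w (r (h) (u)) (s)))))) (g (w (p (h) (q (w (p (h) (f)) (s)))) (s))))  →  (r (k (p (k (w (s) (s))) (q (w (r (h) (u)) (s))))) (g (w (p (h) (q (w (p (h) (f)) (s)))) (s))))
2. (r (k (p (k (w (s) (s))) (q (w (r (h) (u)) (s))))) (g (w (p (h) (q (w (p (h) (f)) (s)))) (s))))  →  (r (k (p (k (s)) (q (w (r (h) (u)) (s))))) (g (w (p (h) (q (w (p (h) (f)) (s)))) (s))))
3. (r (k (p (k (s)) (q (w (r (h) (u)) (s))))) (g (w (p (h) (q (w (p (h) (f)) (s)))) (s))))  →  (r (k (p (k (s)) (q (r (h) (u))))) (g (w (p (h) (q (w (p (h) (f)) (s)))) (s))))
4. (r (k (p (k (s)) (q (r (h) (u))))) (g (w (p (h) (q (w (p (h) (f)) (s)))) (s))))  →  (r (k (p (k (s)) (q (r (h) (u))))) (g (p (h) (q (w (p (h) (f)) (s))))))
5. (r (k (p (k (s)) (q (r (h) (u))))) (g (p (h) (q (w (p (h) (f)) (s))))))  →  (r (k (p (k (s)) (q (r (h) (u))))) (g (p (h) (q (p (h) (f))))))


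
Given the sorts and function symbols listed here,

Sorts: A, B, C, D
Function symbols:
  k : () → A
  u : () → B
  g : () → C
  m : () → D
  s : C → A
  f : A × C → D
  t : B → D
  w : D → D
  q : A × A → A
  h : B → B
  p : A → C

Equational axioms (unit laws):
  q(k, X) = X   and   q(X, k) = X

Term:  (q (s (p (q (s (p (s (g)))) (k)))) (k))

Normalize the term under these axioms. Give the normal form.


1. (q (s (p (q (s (p (s (g)))) (k)))) (k))  →  (s (p (q (s (p (s (g)))) (k))))
2. (s (p (q (s (p (s (g)))) (k))))  →  (s (p (s (p (s (g))))))

normal form = (s (p (s (p (s (g))))))


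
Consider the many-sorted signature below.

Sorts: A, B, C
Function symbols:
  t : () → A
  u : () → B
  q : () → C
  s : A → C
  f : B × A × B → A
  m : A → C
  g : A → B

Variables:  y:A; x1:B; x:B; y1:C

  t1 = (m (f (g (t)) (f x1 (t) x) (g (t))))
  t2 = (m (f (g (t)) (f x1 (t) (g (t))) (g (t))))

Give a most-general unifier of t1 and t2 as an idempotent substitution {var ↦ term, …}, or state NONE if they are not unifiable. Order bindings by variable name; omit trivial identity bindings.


{x ↦ (g (t))}


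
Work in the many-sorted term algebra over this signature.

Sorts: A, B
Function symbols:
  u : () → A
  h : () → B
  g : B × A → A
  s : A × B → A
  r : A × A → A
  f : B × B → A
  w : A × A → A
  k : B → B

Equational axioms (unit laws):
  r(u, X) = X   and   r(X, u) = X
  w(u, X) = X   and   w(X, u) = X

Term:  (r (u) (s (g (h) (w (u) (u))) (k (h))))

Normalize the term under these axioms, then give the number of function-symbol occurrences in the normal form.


size = 6

1. (r (u) (s (g (h) (w (u) (u))) (k (h))))  →  (s (g (h) (w (u) (u))) (k (h)))
2. (s (g (h) (w (u) (u))) (k (h)))  →  (s (g (h) (u)) (k (h)))
normal form: (s (g (h) (u)) (k (h)))


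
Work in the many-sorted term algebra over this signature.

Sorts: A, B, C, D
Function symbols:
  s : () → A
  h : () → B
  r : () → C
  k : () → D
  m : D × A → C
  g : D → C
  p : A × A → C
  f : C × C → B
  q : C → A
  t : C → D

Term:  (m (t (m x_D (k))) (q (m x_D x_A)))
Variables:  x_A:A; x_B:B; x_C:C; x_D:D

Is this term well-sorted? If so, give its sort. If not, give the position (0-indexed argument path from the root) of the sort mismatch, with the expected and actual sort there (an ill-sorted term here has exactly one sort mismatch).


      x_D : D
      (k) : D
    (m x_D (k)) : ✗ arg 1 at [0, 0, 1] has sort D, expected A
      x_D : D
      x_A : A
    (m x_D x_A) : C
  (q (m x_D x_A)) : A

ill-sorted at position [0, 0, 1]: expected A, got D


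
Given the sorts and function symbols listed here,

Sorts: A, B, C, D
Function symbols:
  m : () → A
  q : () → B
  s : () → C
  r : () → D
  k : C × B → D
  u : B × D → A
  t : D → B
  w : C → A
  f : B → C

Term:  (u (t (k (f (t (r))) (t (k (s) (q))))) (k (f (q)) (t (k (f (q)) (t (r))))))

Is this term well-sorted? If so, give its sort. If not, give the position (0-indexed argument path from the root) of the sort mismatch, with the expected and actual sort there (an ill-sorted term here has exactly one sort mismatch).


          (r) : D
        (t (r)) : B
      (f (t (r))) : C
          (s) : C
          (q) : B
        (k (s) (q)) : D
      (t (k (s) (q))) : B
    (k (f (t (r))) (t (k (s) (q)))) : D
  (t (k (f (t (r))) (t (k (s) (q))))) : B
      (q) : B
    (f (q)) : C
          (q) : B
        (f (q)) : C
          (r) : D
        (t (r)) : B
      (k (f (q)) (t (r))) : D
    (t (k (f (q)) (t (r)))) : B
  (k (f (q)) (t (k (f (q)) (t (r))))) : D
(u (t (k (f (t (r))) (t (k (s) (q))))) (k (f (q)) (t (k (f (q)) (t (r)))))) : A

well-sorted; sort = A


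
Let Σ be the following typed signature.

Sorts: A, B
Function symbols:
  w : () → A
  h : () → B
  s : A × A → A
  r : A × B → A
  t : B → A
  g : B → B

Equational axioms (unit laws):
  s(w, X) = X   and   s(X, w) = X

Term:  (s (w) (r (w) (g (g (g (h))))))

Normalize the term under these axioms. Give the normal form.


normal form = (r (w) (g (g (g (h)))))

1. (s (w) (r (w) (g (g (g (h))))))  →  (r (w) (g (g (g (h)))))


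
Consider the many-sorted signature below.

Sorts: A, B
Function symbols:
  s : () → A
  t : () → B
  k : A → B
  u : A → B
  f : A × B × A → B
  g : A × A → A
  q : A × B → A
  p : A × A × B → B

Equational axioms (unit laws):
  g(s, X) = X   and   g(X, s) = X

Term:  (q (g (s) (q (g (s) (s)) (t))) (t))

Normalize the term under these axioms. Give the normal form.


1. (q (g (s) (q (g (s) (s)) (t))) (t))  →  (q (q (g (s) (s)) (t)) (t))
2. (q (q (g (s) (s)) (t)) (t))  →  (q (q (s) (t)) (t))

normal form = (q (q (s) (t)) (t))


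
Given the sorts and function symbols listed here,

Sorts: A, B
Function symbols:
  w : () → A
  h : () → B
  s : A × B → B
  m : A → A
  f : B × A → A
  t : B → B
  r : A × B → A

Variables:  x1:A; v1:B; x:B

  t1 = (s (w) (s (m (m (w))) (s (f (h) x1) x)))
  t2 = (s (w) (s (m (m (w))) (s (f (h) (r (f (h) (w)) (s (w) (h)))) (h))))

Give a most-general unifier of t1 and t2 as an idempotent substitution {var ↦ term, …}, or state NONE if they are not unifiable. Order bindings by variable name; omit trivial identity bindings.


{x ↦ (h), x1 ↦ (r (f (h) (w)) (s (w) (h)))}


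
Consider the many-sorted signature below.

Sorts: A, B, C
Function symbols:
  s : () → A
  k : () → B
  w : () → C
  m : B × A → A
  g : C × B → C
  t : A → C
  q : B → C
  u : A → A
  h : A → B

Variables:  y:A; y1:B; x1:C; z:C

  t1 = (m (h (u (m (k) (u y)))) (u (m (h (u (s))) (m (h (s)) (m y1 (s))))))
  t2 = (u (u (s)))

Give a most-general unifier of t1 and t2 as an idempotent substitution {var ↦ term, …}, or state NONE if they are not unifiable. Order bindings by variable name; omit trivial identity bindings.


head clash or occurs-check failure — not unifiable

NONE (not unifiable)


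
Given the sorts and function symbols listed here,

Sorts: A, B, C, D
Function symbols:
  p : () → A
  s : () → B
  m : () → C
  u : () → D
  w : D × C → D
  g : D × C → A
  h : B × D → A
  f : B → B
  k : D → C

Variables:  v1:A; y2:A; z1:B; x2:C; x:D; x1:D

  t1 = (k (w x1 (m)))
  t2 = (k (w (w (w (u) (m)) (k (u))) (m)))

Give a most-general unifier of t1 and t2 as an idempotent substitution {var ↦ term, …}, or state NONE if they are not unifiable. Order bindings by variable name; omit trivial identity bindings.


{x1 ↦ (w (w (u) (m)) (k (u)))}


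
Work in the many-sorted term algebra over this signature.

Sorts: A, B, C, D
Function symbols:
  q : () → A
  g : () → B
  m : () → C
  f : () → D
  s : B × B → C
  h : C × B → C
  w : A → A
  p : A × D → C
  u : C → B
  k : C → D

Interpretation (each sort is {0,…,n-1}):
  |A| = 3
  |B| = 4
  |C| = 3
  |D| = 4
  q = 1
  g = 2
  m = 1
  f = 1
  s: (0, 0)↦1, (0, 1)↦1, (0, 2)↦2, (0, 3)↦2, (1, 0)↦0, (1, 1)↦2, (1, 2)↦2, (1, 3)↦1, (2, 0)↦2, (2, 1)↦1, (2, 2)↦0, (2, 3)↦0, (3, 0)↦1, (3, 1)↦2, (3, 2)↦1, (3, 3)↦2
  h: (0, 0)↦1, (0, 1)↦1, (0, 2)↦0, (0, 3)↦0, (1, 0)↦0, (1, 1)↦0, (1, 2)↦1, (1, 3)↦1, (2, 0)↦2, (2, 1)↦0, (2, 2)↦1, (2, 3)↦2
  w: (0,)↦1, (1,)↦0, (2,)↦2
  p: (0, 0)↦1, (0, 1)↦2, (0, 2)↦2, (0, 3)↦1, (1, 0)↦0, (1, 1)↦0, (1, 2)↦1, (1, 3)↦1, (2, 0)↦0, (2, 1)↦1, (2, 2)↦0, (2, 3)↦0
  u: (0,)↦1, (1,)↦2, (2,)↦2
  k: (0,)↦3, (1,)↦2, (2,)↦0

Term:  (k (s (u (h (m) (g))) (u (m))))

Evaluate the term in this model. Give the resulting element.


value = 3

  m = 1
  g = 2
  (h (m) (g)) = h(1, 2) = 1
  (u (h (m) (g))) = u(1,) = 2
  m = 1
  (u (m)) = u(1,) = 2
  (s (u (h (m) (g))) (u (m))) = s(2, 2) = 0
  (k (s (u (h (m) (g))) (u (m)))) = k(0,) = 3


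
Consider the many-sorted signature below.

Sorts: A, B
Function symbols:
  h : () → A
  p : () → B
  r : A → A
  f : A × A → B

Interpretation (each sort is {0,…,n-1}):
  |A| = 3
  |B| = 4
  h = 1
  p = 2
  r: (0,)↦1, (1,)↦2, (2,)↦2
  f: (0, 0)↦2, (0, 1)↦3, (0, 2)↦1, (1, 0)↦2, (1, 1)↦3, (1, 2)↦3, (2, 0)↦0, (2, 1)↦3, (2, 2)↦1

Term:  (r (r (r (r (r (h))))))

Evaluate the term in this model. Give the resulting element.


value = 2

  h = 1
  (r (h)) = r(1,) = 2
  (r (r (h))) = r(2,) = 2
  (r (r (r (h)))) = r(2,) = 2
  (r (r (r (r (h))))) = r(2,) = 2
  (r (r (r (r (r (h)))))) = r(2,) = 2


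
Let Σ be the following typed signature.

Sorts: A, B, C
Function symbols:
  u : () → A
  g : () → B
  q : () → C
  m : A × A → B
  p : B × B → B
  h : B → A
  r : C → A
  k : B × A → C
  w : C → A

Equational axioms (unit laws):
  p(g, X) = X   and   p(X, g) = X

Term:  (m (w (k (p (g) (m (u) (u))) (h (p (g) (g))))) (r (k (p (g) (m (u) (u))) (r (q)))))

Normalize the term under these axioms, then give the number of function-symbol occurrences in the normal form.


1. (m (w (k (p (g) (m (u) (u))) (h (p (g) (g))))) (r (k (p (g) (m (u) (u))) (r (q)))))  →  (m (w (k (m (u) (u)) (h (p (g) (g))))) (r (k (p (g) (m (u) (u))) (r (q)))))
2. (m (w (k (m (u) (u)) (h (p (g) (g))))) (r (k (p (g) (m (u) (u))) (r (q)))))  →  (m (w (k (m (u) (u)) (h (g)))) (r (k (p (g) (m (u) (u))) (r (q)))))
3. (m (w (k (m (u) (u)) (h (g)))) (r (k (p (g) (m (u) (u))) (r (q)))))  →  (m (w (k (m (u) (u)) (h (g)))) (r (k (m (u) (u)) (r (q)))))
normal form: (m (w (k (m (u) (u)) (h (g)))) (r (k (m (u) (u)) (r (q)))))

size = 15


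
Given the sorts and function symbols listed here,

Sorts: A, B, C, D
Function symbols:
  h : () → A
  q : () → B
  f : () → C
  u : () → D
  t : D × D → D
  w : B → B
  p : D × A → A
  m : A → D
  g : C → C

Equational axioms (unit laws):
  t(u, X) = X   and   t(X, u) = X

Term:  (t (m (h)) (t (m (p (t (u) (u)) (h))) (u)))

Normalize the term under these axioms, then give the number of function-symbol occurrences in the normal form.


size = 7

1. (t (m (h)) (t (m (p (t (u) (u)) (h))) (u)))  →  (t (m (h)) (m (p (t (u) (u)) (h))))
2. (t (m (h)) (m (p (t (u) (u)) (h))))  →  (t (m (h)) (m (p (u) (h))))
normal form: (t (m (h)) (m (p (u) (h))))


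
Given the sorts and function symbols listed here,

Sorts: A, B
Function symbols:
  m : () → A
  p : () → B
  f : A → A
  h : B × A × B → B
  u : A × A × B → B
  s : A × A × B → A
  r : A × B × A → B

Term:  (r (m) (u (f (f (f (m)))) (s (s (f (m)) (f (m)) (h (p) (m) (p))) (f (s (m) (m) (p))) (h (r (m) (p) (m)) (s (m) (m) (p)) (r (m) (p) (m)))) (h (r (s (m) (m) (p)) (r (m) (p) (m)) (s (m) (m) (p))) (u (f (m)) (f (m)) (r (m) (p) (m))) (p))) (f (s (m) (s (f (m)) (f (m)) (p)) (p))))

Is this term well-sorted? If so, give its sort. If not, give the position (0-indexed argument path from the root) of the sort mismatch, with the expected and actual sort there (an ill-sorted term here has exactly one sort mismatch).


  (m) : A
          (m) : A
        (f (m)) : A
      (f (f (m))) : A
    (f (f (f (m)))) : A
          (m) : A
        (f (m)) : A
          (m) : A
        (f (m)) : A
          (p) : B
          (m) : A
          (p) : B
        (h (p) (m) (p)) : B
      (s (f (m)) (f (m)) (h (p) (m) (p))) : A
          (m) : A
          (m) : A
          (p) : B
        (s (m) (m) (p)) : A
      (f (s (m) (m) (p))) : A
          (m) : A
          (p) : B
          (m) : A
        (r (m) (p) (m)) : B
          (m) : A
          (m) : A
          (p) : B
        (s (m) (m) (p)) : A
          (m) : A
          (p) : B
          (m) : A
        (r (m) (p) (m)) : B
      (h (r (m) (p) (m)) (s (m) (m) (p)) (r (m) (p) (m))) : B
    (s (s (f (m)) (f (m)) (h (p) (m) (p))) (f (s (m) (m) (p))) (h (r (m) (p) (m)) (s (m) (m) (p)) (r (m) (p) (m)))) : A
          (m) : A
          (m) : A
          (p) : B
        (s (m) (m) (p)) : A
          (m) : A
          (p) : B
          (m) : A
        (r (m) (p) (m)) : B
          (m) : A
          (m) : A
          (p) : B
        (s (m) (m) (p)) : A
      (r (s (m) (m) (p)) (r (m) (p) (m)) (s (m) (m) (p))) : B
          (m) : A
        (f (m)) : A
          (m) : A
        (f (m)) : A
          (m) : A
          (p) : B
          (m) : A
        (r (m) (p) (m)) : B
      (u (f (m)) (f (m)) (r (m) (p) (m))) : B
      (p) : B
    (h (r (s (m) (m) (p)) (r (m) (p) (m)) (s (m) (m) (p))) (u (f (m)) (f (m)) (r (m) (p) (m))) (p)) : ✗ arg 1 at [1, 2, 1] has sort B, expected A
      (m) : A
          (m) : A
        (f (m)) : A
          (m) : A
        (f (m)) : A
        (p) : B
      (s (f (m)) (f (m)) (p)) : A
      (p) : B
    (s (m) (s (f (m)) (f (m)) (p)) (p)) : A
  (f (s (m) (s (f (m)) (f (m)) (p)) (p))) : A

ill-sorted at position [1, 2, 1]: expected A, got B


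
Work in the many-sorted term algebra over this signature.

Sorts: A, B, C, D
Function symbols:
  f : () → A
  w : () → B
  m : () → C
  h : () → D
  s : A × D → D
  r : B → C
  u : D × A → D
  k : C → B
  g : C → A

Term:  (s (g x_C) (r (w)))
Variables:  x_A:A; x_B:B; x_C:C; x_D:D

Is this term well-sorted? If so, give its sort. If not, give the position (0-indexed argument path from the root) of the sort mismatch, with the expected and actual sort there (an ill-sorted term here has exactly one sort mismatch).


ill-sorted at position [1]: expected D, got C

    x_C : C
  (g x_C) : A
    (w) : B
  (r (w)) : C
(s (g x_C) (r (w))) : ✗ arg 1 at [1] has sort C, expected D


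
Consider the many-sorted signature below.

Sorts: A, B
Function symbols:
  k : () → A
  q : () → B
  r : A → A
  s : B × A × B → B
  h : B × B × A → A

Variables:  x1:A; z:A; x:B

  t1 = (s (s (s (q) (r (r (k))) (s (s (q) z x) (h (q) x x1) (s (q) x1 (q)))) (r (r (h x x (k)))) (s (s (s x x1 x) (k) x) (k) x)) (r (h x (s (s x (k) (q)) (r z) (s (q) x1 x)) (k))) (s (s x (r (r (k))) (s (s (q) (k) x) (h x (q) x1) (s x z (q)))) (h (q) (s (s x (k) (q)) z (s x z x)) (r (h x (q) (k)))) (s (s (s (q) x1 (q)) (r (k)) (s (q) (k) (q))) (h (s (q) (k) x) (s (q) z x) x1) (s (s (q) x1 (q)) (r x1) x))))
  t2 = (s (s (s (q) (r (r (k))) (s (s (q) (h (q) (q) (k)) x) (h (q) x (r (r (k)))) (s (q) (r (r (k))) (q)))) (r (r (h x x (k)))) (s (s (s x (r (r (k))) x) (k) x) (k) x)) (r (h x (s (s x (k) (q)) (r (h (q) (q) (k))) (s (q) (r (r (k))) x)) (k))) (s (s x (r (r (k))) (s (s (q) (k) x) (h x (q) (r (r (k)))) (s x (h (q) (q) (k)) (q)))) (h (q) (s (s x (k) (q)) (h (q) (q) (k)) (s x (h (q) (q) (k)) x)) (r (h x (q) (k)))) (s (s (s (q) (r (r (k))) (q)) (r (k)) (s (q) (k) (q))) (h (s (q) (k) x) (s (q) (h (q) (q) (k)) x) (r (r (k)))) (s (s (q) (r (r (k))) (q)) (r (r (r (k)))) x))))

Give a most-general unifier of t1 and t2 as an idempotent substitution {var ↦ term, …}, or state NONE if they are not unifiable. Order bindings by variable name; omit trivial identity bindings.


{x1 ↦ (r (r (k))), z ↦ (h (q) (q) (k))}


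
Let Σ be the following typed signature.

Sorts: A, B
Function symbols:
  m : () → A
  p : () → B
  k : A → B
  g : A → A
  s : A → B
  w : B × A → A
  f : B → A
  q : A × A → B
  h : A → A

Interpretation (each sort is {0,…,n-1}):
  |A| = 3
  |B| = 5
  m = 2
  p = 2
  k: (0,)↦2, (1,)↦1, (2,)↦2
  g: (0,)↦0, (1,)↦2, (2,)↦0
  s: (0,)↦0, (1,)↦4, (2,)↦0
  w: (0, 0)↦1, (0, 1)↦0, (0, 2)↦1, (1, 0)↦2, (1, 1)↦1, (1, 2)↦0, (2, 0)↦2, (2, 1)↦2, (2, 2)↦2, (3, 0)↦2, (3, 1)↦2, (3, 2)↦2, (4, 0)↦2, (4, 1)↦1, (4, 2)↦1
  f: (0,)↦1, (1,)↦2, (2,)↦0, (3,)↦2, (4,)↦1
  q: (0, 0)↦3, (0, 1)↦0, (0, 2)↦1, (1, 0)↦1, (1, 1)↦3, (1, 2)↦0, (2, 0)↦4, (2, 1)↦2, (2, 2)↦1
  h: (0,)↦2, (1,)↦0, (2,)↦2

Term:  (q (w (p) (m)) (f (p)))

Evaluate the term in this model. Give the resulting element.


  p = 2
  m = 2
  (w (p) (m)) = w(2, 2) = 2
  p = 2
  (f (p)) = f(2,) = 0
  (q (w (p) (m)) (f (p))) = q(2, 0) = 4

value = 4


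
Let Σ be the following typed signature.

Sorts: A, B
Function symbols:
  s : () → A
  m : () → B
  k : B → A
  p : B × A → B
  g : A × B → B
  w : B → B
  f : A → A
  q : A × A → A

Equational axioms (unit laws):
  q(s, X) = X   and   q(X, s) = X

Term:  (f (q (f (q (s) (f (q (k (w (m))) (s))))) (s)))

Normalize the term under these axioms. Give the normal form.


normal form = (f (f (f (k (w (m))))))

1. (f (q (f (q (s) (f (q (k (w (m))) (s))))) (s)))  →  (f (f (q (s) (f (q (k (w (m))) (s))))))
2. (f (f (q (s) (f (q (k (w (m))) (s))))))  →  (f (f (f (q (k (w (m))) (s)))))
3. (f (f (f (q (k (w (m))) (s)))))  →  (f (f (f (k (w (m))))))


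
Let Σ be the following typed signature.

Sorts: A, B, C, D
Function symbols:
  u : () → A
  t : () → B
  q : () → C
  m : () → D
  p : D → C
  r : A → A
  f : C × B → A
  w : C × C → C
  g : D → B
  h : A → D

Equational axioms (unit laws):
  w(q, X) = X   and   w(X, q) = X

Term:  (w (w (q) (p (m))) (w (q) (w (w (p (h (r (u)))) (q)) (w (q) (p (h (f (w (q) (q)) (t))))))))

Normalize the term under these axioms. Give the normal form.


1. (w (w (q) (p (m))) (w (q) (w (w (p (h (r (u)))) (q)) (w (q) (p (h (f (w (q) (q)) (t))))))))  →  (w (p (m)) (w (q) (w (w (p (h (r (u)))) (q)) (w (q) (p (h (f (w (q) (q)) (t))))))))
2. (w (p (m)) (w (q) (w (w (p (h (r (u)))) (q)) (w (q) (p (h (f (w (q) (q)) (t))))))))  →  (w (p (m)) (w (w (p (h (r (u)))) (q)) (w (q) (p (h (f (w (q) (q)) (t)))))))
3. (w (p (m)) (w (w (p (h (r (u)))) (q)) (w (q) (p (h (f (w (q) (q)) (t)))))))  →  (w (p (m)) (w (p (h (r (u)))) (w (q) (p (h (f (w (q) (q)) (t)))))))
4. (w (p (m)) (w (p (h (r (u)))) (w (q) (p (h (f (w (q) (q)) (t)))))))  →  (w (p (m)) (w (p (h (r (u)))) (p (h (f (w (q) (q)) (t))))))
5. (w (p (m)) (w (p (h (r (u)))) (p (h (f (w (q) (q)) (t))))))  →  (w (p (m)) (w (p (h (r (u)))) (p (h (f (q) (t))))))

normal form = (w (p (m)) (w (p (h (r (u)))) (p (h (f (q) (t))))))


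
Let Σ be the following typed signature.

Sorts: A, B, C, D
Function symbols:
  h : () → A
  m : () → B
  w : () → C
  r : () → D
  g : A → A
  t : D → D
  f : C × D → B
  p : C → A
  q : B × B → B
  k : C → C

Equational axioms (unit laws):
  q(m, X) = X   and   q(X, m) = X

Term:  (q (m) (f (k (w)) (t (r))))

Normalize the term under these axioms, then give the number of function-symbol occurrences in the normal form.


1. (q (m) (f (k (w)) (t (r))))  →  (f (k (w)) (t (r)))
normal form: (f (k (w)) (t (r)))

size = 5


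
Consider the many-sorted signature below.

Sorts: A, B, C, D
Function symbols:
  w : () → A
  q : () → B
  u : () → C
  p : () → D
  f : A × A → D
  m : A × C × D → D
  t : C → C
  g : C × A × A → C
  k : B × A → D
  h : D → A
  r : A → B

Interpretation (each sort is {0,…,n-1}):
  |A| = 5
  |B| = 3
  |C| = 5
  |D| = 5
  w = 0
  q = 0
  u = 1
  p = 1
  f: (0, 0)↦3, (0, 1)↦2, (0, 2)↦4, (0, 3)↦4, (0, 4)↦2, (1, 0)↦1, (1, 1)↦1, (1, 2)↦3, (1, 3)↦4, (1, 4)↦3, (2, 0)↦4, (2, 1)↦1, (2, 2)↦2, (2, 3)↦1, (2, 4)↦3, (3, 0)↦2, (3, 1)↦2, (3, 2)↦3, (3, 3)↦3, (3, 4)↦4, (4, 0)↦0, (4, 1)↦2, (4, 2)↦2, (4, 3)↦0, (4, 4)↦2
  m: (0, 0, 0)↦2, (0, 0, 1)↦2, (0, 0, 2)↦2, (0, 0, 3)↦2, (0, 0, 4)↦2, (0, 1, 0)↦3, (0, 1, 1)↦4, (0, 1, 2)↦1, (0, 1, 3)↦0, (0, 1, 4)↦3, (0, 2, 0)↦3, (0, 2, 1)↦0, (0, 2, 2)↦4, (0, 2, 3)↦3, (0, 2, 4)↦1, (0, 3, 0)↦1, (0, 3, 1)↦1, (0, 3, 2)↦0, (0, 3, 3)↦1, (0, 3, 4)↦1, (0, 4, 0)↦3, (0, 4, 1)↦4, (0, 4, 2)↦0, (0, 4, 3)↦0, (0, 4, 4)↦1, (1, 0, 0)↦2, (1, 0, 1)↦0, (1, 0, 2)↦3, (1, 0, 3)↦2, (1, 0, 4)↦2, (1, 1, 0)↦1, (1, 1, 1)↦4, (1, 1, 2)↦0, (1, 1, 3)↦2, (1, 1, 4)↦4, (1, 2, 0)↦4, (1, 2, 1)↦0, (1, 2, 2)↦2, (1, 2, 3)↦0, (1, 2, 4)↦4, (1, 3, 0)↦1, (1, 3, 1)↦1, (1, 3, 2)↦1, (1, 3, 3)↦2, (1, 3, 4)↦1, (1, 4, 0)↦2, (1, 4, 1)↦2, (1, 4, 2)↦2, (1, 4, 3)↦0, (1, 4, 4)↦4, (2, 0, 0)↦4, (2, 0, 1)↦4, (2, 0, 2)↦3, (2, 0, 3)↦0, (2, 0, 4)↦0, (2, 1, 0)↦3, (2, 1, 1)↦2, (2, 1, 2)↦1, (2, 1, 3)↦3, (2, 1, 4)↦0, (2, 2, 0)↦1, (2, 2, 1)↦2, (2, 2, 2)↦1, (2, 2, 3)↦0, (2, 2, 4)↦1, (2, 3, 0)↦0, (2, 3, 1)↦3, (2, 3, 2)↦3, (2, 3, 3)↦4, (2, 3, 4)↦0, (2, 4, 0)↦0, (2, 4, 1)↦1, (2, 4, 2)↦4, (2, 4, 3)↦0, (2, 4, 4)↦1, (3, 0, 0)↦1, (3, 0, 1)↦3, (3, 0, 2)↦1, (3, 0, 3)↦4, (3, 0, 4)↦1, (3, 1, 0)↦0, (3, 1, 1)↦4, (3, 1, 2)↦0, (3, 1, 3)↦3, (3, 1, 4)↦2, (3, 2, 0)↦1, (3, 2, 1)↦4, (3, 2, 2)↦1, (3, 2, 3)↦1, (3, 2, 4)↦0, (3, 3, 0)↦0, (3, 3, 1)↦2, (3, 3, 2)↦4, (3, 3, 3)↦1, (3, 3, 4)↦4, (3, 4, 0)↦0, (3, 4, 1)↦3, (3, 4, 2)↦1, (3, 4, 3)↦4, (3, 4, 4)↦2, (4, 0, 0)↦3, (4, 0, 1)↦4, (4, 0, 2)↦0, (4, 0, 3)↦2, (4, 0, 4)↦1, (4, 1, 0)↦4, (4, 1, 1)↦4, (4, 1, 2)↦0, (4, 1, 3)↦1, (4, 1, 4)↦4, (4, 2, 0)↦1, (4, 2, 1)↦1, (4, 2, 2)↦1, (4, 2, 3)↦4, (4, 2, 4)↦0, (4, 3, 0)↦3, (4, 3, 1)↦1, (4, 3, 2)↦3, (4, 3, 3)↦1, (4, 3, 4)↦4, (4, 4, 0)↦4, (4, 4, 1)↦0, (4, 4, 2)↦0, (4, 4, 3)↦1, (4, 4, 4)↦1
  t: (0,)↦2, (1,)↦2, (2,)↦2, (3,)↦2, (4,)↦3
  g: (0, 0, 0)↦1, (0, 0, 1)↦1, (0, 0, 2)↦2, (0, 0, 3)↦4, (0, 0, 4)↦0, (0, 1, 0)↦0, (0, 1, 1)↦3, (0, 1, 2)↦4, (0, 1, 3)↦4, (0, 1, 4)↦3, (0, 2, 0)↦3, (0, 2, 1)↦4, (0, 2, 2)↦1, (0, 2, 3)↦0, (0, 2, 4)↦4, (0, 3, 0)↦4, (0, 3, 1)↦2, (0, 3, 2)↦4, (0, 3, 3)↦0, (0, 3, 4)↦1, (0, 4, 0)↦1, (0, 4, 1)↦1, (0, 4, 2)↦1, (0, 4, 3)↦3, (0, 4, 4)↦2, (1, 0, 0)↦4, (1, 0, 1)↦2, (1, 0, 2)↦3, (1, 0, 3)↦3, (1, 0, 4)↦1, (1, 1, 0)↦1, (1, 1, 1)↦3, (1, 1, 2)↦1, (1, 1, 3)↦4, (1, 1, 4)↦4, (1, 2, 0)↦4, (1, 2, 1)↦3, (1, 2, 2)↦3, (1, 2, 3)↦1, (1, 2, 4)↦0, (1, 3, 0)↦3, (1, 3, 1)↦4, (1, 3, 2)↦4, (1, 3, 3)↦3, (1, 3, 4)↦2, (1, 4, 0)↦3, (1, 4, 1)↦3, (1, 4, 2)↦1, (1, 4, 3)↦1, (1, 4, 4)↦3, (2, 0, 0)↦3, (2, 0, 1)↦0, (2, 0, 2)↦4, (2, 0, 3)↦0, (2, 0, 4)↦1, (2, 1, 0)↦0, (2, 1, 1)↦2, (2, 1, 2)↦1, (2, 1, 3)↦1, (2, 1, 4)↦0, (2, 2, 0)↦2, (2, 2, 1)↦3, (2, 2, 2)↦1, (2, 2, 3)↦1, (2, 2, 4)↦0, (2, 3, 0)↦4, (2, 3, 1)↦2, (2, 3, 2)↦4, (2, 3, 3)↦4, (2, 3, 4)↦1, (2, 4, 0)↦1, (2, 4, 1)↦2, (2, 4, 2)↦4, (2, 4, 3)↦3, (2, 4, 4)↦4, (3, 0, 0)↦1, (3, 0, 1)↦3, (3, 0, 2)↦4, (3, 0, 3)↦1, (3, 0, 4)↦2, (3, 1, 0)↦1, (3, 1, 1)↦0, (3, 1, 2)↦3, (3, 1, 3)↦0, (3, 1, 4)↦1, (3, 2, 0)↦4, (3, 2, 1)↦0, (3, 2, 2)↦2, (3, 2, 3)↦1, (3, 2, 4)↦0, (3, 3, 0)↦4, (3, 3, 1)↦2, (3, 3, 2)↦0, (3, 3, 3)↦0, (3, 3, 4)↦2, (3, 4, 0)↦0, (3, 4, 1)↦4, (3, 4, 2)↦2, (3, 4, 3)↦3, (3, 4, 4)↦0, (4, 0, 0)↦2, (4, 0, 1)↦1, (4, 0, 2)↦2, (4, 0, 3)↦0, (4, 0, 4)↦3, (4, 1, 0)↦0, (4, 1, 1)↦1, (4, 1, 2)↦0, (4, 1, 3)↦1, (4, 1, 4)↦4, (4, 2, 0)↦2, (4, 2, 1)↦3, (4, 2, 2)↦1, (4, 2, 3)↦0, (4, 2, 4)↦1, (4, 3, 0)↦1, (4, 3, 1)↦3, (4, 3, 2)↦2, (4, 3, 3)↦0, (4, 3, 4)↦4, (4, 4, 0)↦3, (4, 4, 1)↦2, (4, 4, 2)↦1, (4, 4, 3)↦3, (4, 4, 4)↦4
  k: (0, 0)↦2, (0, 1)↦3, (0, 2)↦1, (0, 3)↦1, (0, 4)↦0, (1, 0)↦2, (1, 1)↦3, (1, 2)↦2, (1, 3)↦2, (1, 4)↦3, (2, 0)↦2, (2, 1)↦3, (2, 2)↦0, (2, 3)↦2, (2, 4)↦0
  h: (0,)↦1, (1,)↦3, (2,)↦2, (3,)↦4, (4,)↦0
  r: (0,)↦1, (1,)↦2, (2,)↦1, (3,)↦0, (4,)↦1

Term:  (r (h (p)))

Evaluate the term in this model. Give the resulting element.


  p = 1
  (h (p)) = h(1,) = 3
  (r (h (p))) = r(3,) = 0

value = 0


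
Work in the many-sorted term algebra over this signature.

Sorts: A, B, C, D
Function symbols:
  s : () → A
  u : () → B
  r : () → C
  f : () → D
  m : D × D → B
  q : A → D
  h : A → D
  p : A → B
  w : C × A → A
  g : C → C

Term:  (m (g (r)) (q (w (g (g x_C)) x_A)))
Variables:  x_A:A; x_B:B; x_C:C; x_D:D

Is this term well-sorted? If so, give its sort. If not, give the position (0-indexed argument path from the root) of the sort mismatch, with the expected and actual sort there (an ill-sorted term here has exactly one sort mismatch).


ill-sorted at position [0]: expected D, got C

    (r) : C
  (g (r)) : C
          x_C : C
        (g x_C) : C
      (g (g x_C)) : C
      x_A : A
    (w (g (g x_C)) x_A) : A
  (q (w (g (g x_C)) x_A)) : D
(m (g (r)) (q (w (g (g x_C)) x_A))) : ✗ arg 0 at [0] has sort C, expected D


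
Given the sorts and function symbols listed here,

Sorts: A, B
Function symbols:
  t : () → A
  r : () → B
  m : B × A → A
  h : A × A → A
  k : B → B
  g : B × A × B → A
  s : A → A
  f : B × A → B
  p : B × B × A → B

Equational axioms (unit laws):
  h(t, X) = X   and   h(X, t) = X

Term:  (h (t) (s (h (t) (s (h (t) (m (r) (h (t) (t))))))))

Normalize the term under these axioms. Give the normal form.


normal form = (s (s (m (r) (t))))

1. (h (t) (s (h (t) (s (h (t) (m (r) (h (t) (t))))))))  →  (s (h (t) (s (h (t) (m (r) (h (t) (t)))))))
2. (s (h (t) (s (h (t) (m (r) (h (t) (t)))))))  →  (s (s (h (t) (m (r) (h (t) (t))))))
3. (s (s (h (t) (m (r) (h (t) (t))))))  →  (s (s (m (r) (h (t) (t)))))
4. (s (s (m (r) (h (t) (t)))))  →  (s (s (m (r) (t))))


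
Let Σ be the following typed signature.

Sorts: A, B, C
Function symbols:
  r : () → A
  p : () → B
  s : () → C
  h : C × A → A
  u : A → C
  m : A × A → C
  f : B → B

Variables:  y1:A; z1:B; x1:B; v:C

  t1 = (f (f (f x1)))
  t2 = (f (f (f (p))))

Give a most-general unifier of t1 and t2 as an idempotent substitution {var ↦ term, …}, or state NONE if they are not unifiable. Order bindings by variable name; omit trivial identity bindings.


{x1 ↦ (p)}


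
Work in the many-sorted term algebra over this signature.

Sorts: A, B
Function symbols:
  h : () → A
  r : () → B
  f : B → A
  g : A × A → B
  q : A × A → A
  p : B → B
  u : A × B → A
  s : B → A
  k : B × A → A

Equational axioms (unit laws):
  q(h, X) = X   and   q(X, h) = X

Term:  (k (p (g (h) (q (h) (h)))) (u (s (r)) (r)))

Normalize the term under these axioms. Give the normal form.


1. (k (p (g (h) (q (h) (h)))) (u (s (r)) (r)))  →  (k (p (g (h) (h))) (u (s (r)) (r)))

normal form = (k (p (g (h) (h))) (u (s (r)) (r)))


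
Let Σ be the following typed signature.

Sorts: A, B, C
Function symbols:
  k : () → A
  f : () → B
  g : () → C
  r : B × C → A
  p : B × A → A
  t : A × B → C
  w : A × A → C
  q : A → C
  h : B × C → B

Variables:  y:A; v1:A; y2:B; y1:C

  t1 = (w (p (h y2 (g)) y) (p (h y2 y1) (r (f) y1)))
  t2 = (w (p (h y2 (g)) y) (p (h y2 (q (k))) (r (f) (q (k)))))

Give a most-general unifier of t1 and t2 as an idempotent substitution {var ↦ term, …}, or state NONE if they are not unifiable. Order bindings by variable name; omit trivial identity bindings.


{y1 ↦ (q (k))}


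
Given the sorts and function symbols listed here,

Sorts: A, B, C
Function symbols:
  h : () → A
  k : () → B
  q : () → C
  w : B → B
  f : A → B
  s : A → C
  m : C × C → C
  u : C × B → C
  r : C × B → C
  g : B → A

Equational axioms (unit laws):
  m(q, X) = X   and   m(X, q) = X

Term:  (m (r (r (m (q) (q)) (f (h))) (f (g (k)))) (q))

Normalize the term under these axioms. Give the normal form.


normal form = (r (r (q) (f (h))) (f (g (k))))

1. (m (r (r (m (q) (q)) (f (h))) (f (g (k)))) (q))  →  (r (r (m (q) (q)) (f (h))) (f (g (k))))
2. (r (r (m (q) (q)) (f (h))) (f (g (k))))  →  (r (r (q) (f (h))) (f (g (k))))


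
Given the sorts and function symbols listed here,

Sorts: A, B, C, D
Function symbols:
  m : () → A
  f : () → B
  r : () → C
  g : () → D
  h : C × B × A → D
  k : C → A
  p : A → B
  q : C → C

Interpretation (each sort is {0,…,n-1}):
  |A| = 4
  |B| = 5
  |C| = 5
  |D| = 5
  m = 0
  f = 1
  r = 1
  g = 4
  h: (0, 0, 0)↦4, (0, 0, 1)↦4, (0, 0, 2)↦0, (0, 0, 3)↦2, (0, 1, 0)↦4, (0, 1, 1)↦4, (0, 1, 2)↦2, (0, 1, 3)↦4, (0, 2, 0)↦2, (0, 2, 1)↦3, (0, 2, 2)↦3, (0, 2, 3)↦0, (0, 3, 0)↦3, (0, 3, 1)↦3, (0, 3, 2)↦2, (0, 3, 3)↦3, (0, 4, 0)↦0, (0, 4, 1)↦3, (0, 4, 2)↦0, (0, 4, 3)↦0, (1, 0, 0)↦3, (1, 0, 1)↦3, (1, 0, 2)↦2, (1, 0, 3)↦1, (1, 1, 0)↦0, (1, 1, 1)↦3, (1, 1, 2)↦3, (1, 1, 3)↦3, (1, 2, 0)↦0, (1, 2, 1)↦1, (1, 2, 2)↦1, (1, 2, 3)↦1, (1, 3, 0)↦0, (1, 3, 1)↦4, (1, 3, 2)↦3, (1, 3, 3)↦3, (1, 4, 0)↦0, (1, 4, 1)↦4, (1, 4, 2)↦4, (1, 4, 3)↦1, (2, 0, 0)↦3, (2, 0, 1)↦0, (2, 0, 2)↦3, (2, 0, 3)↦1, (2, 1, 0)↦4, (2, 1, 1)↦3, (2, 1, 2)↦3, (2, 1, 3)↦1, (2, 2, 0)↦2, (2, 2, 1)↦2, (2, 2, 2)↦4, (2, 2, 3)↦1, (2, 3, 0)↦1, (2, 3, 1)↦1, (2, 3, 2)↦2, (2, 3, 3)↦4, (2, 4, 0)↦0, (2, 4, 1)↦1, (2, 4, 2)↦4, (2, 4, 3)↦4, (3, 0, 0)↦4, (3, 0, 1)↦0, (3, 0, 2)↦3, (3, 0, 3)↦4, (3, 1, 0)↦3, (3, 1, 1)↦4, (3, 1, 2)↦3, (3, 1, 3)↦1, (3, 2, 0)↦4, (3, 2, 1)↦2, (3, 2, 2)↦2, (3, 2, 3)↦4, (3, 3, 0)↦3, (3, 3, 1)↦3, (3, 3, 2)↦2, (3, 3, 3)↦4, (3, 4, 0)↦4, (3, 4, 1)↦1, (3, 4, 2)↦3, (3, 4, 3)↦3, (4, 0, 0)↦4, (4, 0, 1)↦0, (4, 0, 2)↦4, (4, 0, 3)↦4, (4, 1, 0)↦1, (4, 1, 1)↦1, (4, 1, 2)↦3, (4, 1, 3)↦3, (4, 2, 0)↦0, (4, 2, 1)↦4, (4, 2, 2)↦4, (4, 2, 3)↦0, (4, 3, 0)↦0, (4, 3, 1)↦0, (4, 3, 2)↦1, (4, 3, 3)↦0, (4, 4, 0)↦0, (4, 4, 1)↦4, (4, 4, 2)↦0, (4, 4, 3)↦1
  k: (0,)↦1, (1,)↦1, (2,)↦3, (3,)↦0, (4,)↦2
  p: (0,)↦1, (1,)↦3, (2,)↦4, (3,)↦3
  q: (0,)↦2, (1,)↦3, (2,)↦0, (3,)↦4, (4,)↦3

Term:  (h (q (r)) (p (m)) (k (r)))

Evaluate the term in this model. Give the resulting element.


  r = 1
  (q (r)) = q(1,) = 3
  m = 0
  (p (m)) = p(0,) = 1
  r = 1
  (k (r)) = k(1,) = 1
  (h (q (r)) (p (m)) (k (r))) = h(3, 1, 1) = 4

value = 4


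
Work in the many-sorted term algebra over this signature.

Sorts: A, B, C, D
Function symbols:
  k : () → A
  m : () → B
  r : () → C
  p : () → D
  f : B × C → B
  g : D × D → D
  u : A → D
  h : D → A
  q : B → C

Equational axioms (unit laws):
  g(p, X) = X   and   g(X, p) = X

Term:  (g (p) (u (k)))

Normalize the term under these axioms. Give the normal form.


1. (g (p) (u (k)))  →  (u (k))

normal form = (u (k))


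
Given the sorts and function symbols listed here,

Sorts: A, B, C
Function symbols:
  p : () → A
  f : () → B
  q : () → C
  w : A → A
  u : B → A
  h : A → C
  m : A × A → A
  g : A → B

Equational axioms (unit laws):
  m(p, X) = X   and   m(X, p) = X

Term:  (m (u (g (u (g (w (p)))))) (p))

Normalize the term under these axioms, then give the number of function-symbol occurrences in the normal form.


1. (m (u (g (u (g (w (p)))))) (p))  →  (u (g (u (g (w (p))))))
normal form: (u (g (u (g (w (p))))))

size = 6


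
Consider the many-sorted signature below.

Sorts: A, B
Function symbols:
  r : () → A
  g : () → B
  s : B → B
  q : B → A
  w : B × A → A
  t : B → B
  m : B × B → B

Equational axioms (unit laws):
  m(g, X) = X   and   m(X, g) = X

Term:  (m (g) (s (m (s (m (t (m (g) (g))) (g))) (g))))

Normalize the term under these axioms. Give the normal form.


1. (m (g) (s (m (s (m (t (m (g) (g))) (g))) (g))))  →  (s (m (s (m (t (m (g) (g))) (g))) (g)))
2. (s (m (s (m (t (m (g) (g))) (g))) (g)))  →  (s (s (m (t (m (g) (g))) (g))))
3. (s (s (m (t (m (g) (g))) (g))))  →  (s (s (t (m (g) (g)))))
4. (s (s (t (m (g) (g)))))  →  (s (s (t (g))))

normal form = (s (s (t (g))))


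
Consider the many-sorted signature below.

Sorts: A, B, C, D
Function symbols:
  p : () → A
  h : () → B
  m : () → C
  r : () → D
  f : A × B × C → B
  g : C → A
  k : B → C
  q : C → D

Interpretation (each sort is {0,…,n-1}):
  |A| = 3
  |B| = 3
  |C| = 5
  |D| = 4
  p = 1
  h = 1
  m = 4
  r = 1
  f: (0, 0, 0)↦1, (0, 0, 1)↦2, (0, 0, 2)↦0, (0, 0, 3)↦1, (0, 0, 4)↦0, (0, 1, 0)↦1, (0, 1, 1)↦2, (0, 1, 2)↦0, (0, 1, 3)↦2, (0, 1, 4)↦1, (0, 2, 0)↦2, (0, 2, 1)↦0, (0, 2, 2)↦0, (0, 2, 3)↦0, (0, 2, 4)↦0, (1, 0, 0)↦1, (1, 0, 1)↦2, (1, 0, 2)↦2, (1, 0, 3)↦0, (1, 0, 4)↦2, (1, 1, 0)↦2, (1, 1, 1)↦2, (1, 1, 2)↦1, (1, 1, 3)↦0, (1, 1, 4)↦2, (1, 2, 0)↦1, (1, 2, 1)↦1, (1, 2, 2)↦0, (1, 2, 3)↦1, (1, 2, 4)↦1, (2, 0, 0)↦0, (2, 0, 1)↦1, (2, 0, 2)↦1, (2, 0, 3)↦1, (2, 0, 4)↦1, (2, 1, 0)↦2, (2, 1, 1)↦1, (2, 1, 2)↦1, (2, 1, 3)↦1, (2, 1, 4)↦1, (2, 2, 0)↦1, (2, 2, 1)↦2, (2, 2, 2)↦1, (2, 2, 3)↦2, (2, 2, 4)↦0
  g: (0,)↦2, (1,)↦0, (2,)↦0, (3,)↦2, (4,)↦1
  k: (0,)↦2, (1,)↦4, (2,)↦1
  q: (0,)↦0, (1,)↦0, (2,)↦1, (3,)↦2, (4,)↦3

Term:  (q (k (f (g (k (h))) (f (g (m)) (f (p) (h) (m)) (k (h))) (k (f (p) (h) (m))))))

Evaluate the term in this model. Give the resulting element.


  h = 1
  (k (h)) = k(1,) = 4
  (g (k (h))) = g(4,) = 1
  m = 4
  (g (m)) = g(4,) = 1
  p = 1
  h = 1
  m = 4
  (f (p) (h) (m)) = f(1, 1, 4) = 2
  h = 1
  (k (h)) = k(1,) = 4
  (f (g (m)) (f (p) (h) (m)) (k (h))) = f(1, 2, 4) = 1
  p = 1
  h = 1
  m = 4
  (f (p) (h) (m)) = f(1, 1, 4) = 2
  (k (f (p) (h) (m))) = k(2,) = 1
  (f (g (k (h))) (f (g (m)) (f (p) (h) (m)) (k (h))) (k (f (p) (h) (m)))) = f(1, 1, 1) = 2
  (k (f (g (k (h))) (f (g (m)) (f (p) (h) (m)) (k (h))) (k (f (p) (h) (m))))) = k(2,) = 1
  (q (k (f (g (k (h))) (f (g (m)) (f (p) (h) (m)) (k (h))) (k (f (p) (h) (m)))))) = q(1,) = 0

value = 0


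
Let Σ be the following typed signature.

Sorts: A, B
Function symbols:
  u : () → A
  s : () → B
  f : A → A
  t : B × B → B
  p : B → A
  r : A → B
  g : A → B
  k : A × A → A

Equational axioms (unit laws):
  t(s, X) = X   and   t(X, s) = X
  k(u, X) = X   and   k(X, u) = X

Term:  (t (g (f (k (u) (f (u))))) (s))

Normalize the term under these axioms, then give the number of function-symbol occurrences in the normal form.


1. (t (g (f (k (u) (f (u))))) (s))  →  (g (f (k (u) (f (u)))))
2. (g (f (k (u) (f (u)))))  →  (g (f (f (u))))
normal form: (g (f (f (u))))

size = 4


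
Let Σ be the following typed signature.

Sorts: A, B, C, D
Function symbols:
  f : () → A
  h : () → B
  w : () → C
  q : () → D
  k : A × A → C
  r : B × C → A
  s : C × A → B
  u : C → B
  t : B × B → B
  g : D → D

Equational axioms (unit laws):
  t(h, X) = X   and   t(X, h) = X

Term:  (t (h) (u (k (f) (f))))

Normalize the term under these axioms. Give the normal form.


normal form = (u (k (f) (f)))

1. (t (h) (u (k (f) (f))))  →  (u (k (f) (f)))


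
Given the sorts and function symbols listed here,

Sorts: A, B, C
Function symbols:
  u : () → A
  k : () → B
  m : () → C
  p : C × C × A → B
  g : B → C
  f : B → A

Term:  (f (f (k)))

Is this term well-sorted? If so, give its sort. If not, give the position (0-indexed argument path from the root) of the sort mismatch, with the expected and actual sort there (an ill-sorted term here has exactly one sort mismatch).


    (k) : B
  (f (k)) : A
(f (f (k))) : ✗ arg 0 at [0] has sort A, expected B

ill-sorted at position [0]: expected B, got A


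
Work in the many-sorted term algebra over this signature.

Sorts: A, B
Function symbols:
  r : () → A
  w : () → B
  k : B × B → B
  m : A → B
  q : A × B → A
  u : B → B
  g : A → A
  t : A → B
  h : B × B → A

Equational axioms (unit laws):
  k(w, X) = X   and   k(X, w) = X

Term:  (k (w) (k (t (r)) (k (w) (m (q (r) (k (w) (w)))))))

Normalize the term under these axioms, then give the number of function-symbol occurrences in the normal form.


1. (k (w) (k (t (r)) (k (w) (m (q (r) (k (w) (w)))))))  →  (k (t (r)) (k (w) (m (q (r) (k (w) (w))))))
2. (k (t (r)) (k (w) (m (q (r) (k (w) (w))))))  →  (k (t (r)) (m (q (r) (k (w) (w)))))
3. (k (t (r)) (m (q (r) (k (w) (w)))))  →  (k (t (r)) (m (q (r) (w))))
normal form: (k (t (r)) (m (q (r) (w))))

size = 7


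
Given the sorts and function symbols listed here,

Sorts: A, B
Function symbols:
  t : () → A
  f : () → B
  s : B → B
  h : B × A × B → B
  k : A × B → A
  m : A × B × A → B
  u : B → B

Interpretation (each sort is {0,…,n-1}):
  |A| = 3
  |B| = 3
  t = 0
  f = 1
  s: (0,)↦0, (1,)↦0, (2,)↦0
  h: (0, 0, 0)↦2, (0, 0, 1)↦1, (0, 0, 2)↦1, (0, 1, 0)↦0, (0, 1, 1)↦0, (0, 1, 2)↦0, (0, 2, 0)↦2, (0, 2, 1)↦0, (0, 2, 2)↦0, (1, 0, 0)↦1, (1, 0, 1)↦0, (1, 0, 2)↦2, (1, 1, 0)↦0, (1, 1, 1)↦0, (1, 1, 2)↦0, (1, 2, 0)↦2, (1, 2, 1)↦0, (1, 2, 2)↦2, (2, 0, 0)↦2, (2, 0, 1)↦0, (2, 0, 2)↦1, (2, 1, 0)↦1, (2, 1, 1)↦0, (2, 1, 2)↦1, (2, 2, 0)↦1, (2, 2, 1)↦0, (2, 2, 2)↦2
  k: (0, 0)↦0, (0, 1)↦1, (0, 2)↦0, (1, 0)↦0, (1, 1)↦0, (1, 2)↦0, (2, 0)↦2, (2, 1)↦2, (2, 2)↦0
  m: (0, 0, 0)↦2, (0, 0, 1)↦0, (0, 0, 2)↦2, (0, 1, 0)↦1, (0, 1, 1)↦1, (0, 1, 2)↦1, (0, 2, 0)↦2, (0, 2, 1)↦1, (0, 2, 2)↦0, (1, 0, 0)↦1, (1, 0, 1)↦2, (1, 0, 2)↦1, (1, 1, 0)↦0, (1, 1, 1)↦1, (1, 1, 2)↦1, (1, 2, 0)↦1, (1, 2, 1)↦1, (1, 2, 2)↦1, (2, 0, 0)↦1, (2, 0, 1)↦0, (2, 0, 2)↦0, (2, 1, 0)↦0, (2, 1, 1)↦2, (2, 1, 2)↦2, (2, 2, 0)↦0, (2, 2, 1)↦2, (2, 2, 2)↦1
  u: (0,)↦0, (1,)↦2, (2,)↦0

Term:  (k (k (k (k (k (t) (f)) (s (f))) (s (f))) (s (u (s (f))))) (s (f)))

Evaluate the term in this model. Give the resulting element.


value = 0

  t = 0
  f = 1
  (k (t) (f)) = k(0, 1) = 1
  f = 1
  (s (f)) = s(1,) = 0
  (k (k (t) (f)) (s (f))) = k(1, 0) = 0
  f = 1
  (s (f)) = s(1,) = 0
  (k (k (k (t) (f)) (s (f))) (s (f))) = k(0, 0) = 0
  f = 1
  (s (f)) = s(1,) = 0
  (u (s (f))) = u(0,) = 0
  (s (u (s (f)))) = s(0,) = 0
  (k (k (k (k (t) (f)) (s (f))) (s (f))) (s (u (s (f))))) = k(0, 0) = 0
  f = 1
  (s (f)) = s(1,) = 0
  (k (k (k (k (k (t) (f)) (s (f))) (s (f))) (s (u (s (f))))) (s (f))) = k(0, 0) = 0
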